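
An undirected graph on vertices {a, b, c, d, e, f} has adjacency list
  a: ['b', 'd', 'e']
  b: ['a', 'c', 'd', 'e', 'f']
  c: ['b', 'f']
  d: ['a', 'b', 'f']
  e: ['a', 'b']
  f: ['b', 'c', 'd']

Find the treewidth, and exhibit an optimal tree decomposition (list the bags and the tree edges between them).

Treewidth 2.
One optimal decomposition is:
Bags: B1 = {b, d, f}  B2 = {b, c, f}  B3 = {a, b, d}  B4 = {a, b, e}
Tree: B1–B2, B1–B3, B3–B4

The largest bag has 3 vertices, giving width 2; this decomposition certifies tw(G) ≤ 2. On the other hand G contains the 3-clique {a, b, d}. A clique must lie in a single bag of any decomposition, so no decomposition can have width below 2. Combining the bounds, tw(G) = 2.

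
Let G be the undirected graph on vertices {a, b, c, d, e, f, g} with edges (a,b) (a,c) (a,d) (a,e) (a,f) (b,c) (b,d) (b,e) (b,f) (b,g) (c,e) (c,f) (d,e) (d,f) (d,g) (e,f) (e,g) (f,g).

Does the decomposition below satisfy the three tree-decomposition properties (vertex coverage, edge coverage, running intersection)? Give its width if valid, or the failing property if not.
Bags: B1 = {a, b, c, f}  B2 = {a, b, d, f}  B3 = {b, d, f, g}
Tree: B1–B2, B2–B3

A tree decomposition must satisfy three properties: every vertex lies in some bag; for every edge, both endpoints lie together in some bag; and for every vertex, the bags containing it form a connected subtree. Here vertex e appears in no bag, so the decomposition is invalid.

No — vertex e appears in no bag.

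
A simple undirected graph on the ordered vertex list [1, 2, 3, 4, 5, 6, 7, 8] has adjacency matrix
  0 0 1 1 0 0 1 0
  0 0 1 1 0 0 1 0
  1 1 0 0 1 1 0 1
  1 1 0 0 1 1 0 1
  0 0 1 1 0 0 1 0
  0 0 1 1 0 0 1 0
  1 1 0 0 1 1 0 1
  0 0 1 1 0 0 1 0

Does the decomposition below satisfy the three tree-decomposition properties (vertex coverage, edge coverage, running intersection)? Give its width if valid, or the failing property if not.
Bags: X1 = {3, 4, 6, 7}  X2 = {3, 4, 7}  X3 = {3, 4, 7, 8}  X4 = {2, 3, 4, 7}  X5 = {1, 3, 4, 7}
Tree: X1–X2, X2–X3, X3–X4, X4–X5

A tree decomposition must satisfy three properties: every vertex lies in some bag; for every edge, both endpoints lie together in some bag; and for every vertex, the bags containing it form a connected subtree. Here vertex 5 appears in no bag, so the decomposition is invalid.

No — vertex 5 appears in no bag.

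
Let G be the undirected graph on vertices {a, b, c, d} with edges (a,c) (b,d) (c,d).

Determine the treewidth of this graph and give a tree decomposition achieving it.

Every bag has size at most 2, so the width is 2 − 1 = 1 and tw(G) ≤ 1. G has an edge, so its treewidth is at least 1. Therefore the treewidth is 1.

Treewidth 1.
One optimal decomposition is:
Bags: B1 = {b, d}  B2 = {c, d}  B3 = {a, c}
Tree: B1–B2, B2–B3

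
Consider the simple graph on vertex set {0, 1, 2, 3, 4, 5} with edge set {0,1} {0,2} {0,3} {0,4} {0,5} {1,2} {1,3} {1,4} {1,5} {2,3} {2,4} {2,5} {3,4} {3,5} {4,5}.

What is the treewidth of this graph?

A width-5 tree decomposition is:
Bags: B1 = {0, 1, 2, 3, 4, 5}
Tree: (single bag)
A single bag containing all 6 vertices is trivially a valid decomposition of width 5. For the lower bound, the 6 vertices {0, 1, 2, 3, 4, 5} are pairwise adjacent, and any tree decomposition puts a clique entirely inside one bag — forcing width ≥ 5. The upper and lower bounds meet at 5, so that is the treewidth.

5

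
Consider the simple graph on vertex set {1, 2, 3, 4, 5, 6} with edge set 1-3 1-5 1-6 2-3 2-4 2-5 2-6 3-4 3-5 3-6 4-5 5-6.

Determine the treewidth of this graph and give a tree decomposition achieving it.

Treewidth 3.
One optimal decomposition is:
Bags: B1 = {2, 3, 5, 6}  B2 = {1, 3, 5, 6}  B3 = {2, 3, 4, 5}
Tree: B1–B2, B1–B3

Every bag has size at most 4, so the width is 4 − 1 = 3 and tw(G) ≤ 3. For the lower bound, the 4 vertices {1, 3, 5, 6} are pairwise adjacent, and any tree decomposition puts a clique entirely inside one bag — forcing width ≥ 3. Hence tw(G) = 3 exactly.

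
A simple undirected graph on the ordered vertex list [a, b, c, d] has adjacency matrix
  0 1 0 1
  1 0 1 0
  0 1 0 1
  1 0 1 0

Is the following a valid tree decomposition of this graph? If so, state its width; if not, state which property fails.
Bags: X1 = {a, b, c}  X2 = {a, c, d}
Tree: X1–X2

Checking the three conditions: (i) the bags cover all of {a, b, c, d}; (ii) for each edge, some bag contains both endpoints; (iii) the bags containing any fixed vertex form a subtree. All hold, so the decomposition is valid with width 3 − 1 = 2.

Yes; width 2.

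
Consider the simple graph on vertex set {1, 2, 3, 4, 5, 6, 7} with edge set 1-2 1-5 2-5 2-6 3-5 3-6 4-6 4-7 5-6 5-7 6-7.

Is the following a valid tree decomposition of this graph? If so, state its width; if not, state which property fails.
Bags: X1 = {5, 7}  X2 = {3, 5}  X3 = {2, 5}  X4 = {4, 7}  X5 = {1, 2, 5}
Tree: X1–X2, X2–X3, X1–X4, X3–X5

No — vertex 6 appears in no bag.

A tree decomposition must satisfy three properties: every vertex lies in some bag; for every edge, both endpoints lie together in some bag; and for every vertex, the bags containing it form a connected subtree. Here vertex 6 appears in no bag, so the decomposition is invalid.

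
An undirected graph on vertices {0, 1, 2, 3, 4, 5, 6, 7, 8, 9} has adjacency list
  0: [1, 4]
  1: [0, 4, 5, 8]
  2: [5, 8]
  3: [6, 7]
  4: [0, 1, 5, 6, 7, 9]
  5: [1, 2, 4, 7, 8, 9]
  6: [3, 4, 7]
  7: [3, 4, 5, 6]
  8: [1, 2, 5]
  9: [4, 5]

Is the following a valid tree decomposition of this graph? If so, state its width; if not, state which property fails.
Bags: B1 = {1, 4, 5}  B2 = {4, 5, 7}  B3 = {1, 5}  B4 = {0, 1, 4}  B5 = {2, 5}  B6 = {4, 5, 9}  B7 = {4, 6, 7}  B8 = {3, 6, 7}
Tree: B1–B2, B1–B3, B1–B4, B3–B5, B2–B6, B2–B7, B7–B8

A tree decomposition must satisfy three properties: every vertex lies in some bag; for every edge, both endpoints lie together in some bag; and for every vertex, the bags containing it form a connected subtree. Here vertex 8 appears in no bag, so the decomposition is invalid.

No — vertex 8 appears in no bag.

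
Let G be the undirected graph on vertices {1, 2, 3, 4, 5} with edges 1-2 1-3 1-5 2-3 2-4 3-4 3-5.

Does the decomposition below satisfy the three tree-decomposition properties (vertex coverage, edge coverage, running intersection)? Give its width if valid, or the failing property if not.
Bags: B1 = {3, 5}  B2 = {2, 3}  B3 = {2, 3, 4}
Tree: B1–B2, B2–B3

A tree decomposition must satisfy three properties: every vertex lies in some bag; for every edge, both endpoints lie together in some bag; and for every vertex, the bags containing it form a connected subtree. Here vertex 1 appears in no bag, so the decomposition is invalid.

No — vertex 1 appears in no bag.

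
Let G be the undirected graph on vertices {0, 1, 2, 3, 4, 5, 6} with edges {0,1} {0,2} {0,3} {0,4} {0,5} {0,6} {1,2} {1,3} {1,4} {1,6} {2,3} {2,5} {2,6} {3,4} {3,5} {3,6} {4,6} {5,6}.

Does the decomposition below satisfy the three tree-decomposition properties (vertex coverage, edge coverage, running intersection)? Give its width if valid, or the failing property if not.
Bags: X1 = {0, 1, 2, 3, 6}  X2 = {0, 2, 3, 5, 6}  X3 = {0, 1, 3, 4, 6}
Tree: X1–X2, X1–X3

Checking the three conditions: (i) the bags cover all of {0, 1, 2, 3, 4, 5, 6}; (ii) for each edge, some bag contains both endpoints; (iii) the bags containing any fixed vertex form a subtree. All hold, so the decomposition is valid with width 5 − 1 = 4.

Yes; width 4.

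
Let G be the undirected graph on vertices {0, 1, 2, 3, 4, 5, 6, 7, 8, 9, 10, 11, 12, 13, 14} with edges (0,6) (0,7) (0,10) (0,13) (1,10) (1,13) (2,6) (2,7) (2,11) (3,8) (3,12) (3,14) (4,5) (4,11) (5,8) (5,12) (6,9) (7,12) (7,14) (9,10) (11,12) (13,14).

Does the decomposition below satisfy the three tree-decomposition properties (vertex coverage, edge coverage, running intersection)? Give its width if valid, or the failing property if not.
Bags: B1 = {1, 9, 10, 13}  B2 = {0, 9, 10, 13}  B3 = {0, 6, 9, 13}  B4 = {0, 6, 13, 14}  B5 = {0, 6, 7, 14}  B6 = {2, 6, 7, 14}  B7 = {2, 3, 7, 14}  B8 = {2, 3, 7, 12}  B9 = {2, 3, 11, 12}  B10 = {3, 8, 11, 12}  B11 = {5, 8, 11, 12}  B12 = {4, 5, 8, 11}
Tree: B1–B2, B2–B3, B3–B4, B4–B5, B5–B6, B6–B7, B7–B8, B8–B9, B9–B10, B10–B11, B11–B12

Yes; width 3.

Every vertex of G appears in some bag (union = {0, 1, 2, 3, 4, 5, 6, 7, 8, 9, 10, 11, 12, 13, 14}); every edge is covered by a bag; and for each vertex v the set of bags containing v is connected in the bag tree. The decomposition is therefore valid. The largest bag has 4 vertices, so the width is 3.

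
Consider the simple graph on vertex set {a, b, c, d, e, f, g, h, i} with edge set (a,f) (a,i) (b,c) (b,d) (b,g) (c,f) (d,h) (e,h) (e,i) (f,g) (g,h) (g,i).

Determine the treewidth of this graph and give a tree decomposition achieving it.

Treewidth 3.
One such decomposition:
Bags: B1 = {a, e, h, i}  B2 = {a, g, h, i}  B3 = {a, f, g, h}  B4 = {d, f, g, h}  B5 = {b, d, f, g}  B6 = {b, c, d, f}
Tree: B1–B2, B2–B3, B3–B4, B4–B5, B5–B6

Every bag has size at most 4, so the width is 4 − 1 = 3 and tw(G) ≤ 3. For the lower bound: the 4 vertex sets {a,e,i}, {h}, {g}, {b,c,d,f} are disjoint, each induces a connected subgraph, and every pair is joined by at least one edge of G. Contracting each set to a single vertex therefore yields K_{4} as a minor, and since treewidth is minor-monotone, tw(G) ≥ tw(K_{4}) = 3. Therefore the treewidth is 3.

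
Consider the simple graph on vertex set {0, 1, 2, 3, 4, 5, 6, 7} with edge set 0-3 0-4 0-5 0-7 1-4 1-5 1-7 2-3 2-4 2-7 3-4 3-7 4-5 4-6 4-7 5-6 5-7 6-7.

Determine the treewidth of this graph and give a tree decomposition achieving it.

The largest bag has 4 vertices, giving width 3; this decomposition certifies tw(G) ≤ 3. For the lower bound, the 4 vertices {2, 3, 4, 7} are pairwise adjacent, and any tree decomposition puts a clique entirely inside one bag — forcing width ≥ 3. The upper and lower bounds meet at 3, so that is the treewidth.

Treewidth 3.
One optimal decomposition is:
Bags: B1 = {1, 4, 5, 7}  B2 = {4, 5, 6, 7}  B3 = {0, 4, 5, 7}  B4 = {0, 3, 4, 7}  B5 = {2, 3, 4, 7}
Tree: B1–B2, B2–B3, B3–B4, B4–B5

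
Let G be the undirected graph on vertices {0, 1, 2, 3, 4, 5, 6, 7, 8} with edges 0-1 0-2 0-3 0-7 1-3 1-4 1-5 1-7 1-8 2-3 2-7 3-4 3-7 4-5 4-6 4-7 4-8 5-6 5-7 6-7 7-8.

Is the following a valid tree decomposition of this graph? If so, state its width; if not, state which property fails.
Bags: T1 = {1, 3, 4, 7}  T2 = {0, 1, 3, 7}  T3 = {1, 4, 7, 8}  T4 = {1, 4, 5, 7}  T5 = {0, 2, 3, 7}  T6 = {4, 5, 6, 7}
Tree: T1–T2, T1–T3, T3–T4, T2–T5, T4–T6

Vertex coverage: the bags together contain {0, 1, 2, 3, 4, 5, 6, 7, 8}, the full vertex set. Edge coverage: each edge of G has both endpoints in at least one bag. Running intersection: for every vertex, the bags containing it form a connected subtree. All three properties hold, so this is a valid tree decomposition of width max|bag| − 1 = 3, and hence tw(G) ≤ 3.

Yes; width 3.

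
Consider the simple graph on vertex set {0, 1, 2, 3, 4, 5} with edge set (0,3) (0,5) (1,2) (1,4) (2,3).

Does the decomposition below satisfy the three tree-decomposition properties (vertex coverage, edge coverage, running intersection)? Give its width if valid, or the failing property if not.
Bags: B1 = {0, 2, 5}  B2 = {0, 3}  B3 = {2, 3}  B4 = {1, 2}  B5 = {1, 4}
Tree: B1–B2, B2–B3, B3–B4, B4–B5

No — bags containing vertex 2 are not connected in the tree.

A tree decomposition must satisfy three properties: every vertex lies in some bag; for every edge, both endpoints lie together in some bag; and for every vertex, the bags containing it form a connected subtree. Here bags containing vertex 2 are not connected in the tree, so the decomposition is invalid.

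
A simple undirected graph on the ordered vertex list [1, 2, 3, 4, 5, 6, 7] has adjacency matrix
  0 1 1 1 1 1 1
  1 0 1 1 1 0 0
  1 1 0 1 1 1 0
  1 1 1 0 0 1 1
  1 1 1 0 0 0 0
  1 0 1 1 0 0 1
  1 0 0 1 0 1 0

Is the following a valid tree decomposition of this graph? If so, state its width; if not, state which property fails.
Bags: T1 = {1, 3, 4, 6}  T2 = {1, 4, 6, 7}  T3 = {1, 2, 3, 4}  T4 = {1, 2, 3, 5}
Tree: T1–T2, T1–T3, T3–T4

Checking the three conditions: (i) the bags cover all of {1, 2, 3, 4, 5, 6, 7}; (ii) for each edge, some bag contains both endpoints; (iii) the bags containing any fixed vertex form a subtree. All hold, so the decomposition is valid with width 4 − 1 = 3.

Yes; width 3.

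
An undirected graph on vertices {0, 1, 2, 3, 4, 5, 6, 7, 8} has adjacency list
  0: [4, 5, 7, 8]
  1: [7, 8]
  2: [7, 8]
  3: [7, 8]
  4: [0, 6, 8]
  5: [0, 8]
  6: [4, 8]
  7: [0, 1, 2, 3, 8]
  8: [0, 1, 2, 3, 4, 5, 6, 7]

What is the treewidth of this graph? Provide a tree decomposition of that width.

Every bag has size at most 3, so the width is 3 − 1 = 2 and tw(G) ≤ 2. For the lower bound, the 3 vertices {0, 4, 8} are pairwise adjacent, and any tree decomposition puts a clique entirely inside one bag — forcing width ≥ 2. Hence tw(G) = 2 exactly.

Treewidth 2.
One optimal decomposition is:
Bags: B1 = {3, 7, 8}  B2 = {0, 7, 8}  B3 = {1, 7, 8}  B4 = {2, 7, 8}  B5 = {0, 5, 8}  B6 = {0, 4, 8}  B7 = {4, 6, 8}
Tree: B1–B2, B2–B3, B3–B4, B2–B5, B2–B6, B6–B7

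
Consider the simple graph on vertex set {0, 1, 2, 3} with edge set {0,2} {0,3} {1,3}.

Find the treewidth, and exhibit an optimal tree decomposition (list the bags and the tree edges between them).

Each bag holds 2 vertices, so the decomposition has width 1, which upper-bounds the treewidth. G has an edge, so its treewidth is at least 1. The upper and lower bounds meet at 1, so that is the treewidth.

Treewidth 1.
Bags: B1 = {1, 3}  B2 = {0, 3}  B3 = {0, 2}
Tree: B1–B2, B2–B3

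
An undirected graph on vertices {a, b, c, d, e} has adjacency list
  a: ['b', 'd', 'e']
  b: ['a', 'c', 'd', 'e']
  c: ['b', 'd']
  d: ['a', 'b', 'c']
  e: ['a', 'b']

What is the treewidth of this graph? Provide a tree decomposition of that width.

Treewidth 2.
Bags: B1 = {a, b, d}  B2 = {b, c, d}  B3 = {a, b, e}
Tree: B1–B2, B1–B3

The largest bag has 3 vertices, giving width 2; this decomposition certifies tw(G) ≤ 2. Conversely, {b, c, d} is a clique of size 3, and the vertices of any clique must share a bag in every tree decomposition; so some bag has ≥ 3 vertices and tw(G) ≥ 2. The upper and lower bounds meet at 2, so that is the treewidth.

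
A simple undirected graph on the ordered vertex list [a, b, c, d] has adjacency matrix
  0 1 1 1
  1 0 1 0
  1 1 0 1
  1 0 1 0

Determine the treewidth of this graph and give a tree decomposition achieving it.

Treewidth 2.
One such decomposition:
Bags: B1 = {a, c, d}  B2 = {a, b, c}
Tree: B1–B2

Every bag has size at most 3, so the width is 3 − 1 = 2 and tw(G) ≤ 2. On the other hand G contains the 3-clique {a, c, d}. A clique must lie in a single bag of any decomposition, so no decomposition can have width below 2. Hence tw(G) = 2 exactly.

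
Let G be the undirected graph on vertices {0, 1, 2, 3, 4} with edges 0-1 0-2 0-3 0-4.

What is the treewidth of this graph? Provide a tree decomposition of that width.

Each bag holds 2 vertices, so the decomposition has width 1, which upper-bounds the treewidth. G has an edge, so its treewidth is at least 1. Therefore the treewidth is 1.

Treewidth 1.
One optimal decomposition is:
Bags: B1 = {0, 4}  B2 = {0, 2}  B3 = {0, 1}  B4 = {0, 3}
Tree: B1–B2, B2–B3, B1–B4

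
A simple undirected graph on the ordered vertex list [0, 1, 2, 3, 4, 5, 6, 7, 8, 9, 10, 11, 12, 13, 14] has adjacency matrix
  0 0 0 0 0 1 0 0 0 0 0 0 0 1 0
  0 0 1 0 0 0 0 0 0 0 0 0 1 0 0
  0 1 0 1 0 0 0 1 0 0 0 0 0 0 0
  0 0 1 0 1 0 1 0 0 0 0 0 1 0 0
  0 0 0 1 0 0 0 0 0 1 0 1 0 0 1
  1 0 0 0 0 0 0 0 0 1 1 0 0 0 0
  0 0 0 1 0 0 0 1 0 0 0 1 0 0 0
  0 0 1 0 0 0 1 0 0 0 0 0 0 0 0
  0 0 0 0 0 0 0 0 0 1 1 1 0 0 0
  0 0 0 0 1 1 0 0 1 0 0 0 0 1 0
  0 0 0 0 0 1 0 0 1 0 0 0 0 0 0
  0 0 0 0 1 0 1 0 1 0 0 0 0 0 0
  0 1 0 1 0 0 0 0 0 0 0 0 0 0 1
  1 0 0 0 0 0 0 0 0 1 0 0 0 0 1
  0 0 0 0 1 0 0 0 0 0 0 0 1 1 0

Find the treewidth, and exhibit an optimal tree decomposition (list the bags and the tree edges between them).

Treewidth 3.
Bags: B1 = {1, 2, 6, 7}  B2 = {1, 2, 3, 6}  B3 = {1, 3, 6, 12}  B4 = {3, 6, 11, 12}  B5 = {3, 4, 11, 12}  B6 = {4, 11, 12, 14}  B7 = {4, 8, 11, 14}  B8 = {4, 8, 9, 14}  B9 = {8, 9, 13, 14}  B10 = {8, 9, 10, 13}  B11 = {5, 9, 10, 13}  B12 = {0, 5, 10, 13}
Tree: B1–B2, B2–B3, B3–B4, B4–B5, B5–B6, B6–B7, B7–B8, B8–B9, B9–B10, B10–B11, B11–B12

The largest bag has 4 vertices, giving width 3; this decomposition certifies tw(G) ≤ 3. For the lower bound: the 4 vertex sets {1,2,7}, {6}, {3}, {4,11,12,14} are disjoint, each induces a connected subgraph, and every pair is joined by at least one edge of G. Contracting each set to a single vertex therefore yields K_{4} as a minor, and since treewidth is minor-monotone, tw(G) ≥ tw(K_{4}) = 3. Combining the bounds, tw(G) = 3.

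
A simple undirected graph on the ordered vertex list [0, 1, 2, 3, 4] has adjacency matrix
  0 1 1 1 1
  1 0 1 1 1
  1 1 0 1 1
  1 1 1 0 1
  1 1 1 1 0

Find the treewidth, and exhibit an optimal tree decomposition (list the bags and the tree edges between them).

A single bag containing all 5 vertices is trivially a valid decomposition of width 4. On the other hand G contains the 5-clique {0, 1, 2, 3, 4}. A clique must lie in a single bag of any decomposition, so no decomposition can have width below 4. Combining the bounds, tw(G) = 4.

Treewidth 4.
One optimal decomposition is:
Bags: B1 = {0, 1, 2, 3, 4}
Tree: (single bag)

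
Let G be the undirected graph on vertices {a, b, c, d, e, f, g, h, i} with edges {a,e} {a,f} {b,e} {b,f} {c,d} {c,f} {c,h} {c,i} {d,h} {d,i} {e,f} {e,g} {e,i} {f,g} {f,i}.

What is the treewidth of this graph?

2

A width-2 tree decomposition is:
Bags: B1 = {a, e, f}  B2 = {e, f, i}  B3 = {e, f, g}  B4 = {c, f, i}  B5 = {c, d, i}  B6 = {b, e, f}  B7 = {c, d, h}
Tree: B1–B2, B2–B3, B2–B4, B4–B5, B1–B6, B5–B7
The largest bag has 3 vertices, giving width 2; this decomposition certifies tw(G) ≤ 2. On the other hand G contains the 3-clique {c, d, h}. A clique must lie in a single bag of any decomposition, so no decomposition can have width below 2. Hence tw(G) = 2 exactly.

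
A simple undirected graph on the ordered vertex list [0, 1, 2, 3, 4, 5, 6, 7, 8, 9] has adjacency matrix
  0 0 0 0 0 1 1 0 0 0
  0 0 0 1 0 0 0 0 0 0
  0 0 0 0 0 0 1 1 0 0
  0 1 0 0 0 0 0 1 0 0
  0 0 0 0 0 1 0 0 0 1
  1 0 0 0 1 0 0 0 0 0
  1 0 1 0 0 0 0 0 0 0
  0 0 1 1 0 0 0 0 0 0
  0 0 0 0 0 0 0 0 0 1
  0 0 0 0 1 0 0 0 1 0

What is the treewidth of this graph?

1

A width-1 tree decomposition is:
Bags: B1 = {1, 3}  B2 = {3, 7}  B3 = {2, 7}  B4 = {2, 6}  B5 = {0, 6}  B6 = {0, 5}  B7 = {4, 5}  B8 = {4, 9}  B9 = {8, 9}
Tree: B1–B2, B2–B3, B3–B4, B4–B5, B5–B6, B6–B7, B7–B8, B8–B9
The largest bag has 2 vertices, giving width 1; this decomposition certifies tw(G) ≤ 1. G has an edge, so its treewidth is at least 1. Combining the bounds, tw(G) = 1.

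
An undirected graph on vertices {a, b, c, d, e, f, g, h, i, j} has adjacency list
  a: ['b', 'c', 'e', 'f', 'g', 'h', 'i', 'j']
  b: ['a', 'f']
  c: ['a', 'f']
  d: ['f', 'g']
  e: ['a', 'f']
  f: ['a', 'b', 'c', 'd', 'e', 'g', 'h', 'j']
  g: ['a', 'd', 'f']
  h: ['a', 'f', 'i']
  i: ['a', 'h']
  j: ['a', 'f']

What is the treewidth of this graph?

A width-2 tree decomposition is:
Bags: B1 = {a, b, f}  B2 = {a, e, f}  B3 = {a, f, g}  B4 = {a, f, j}  B5 = {a, c, f}  B6 = {d, f, g}  B7 = {a, f, h}  B8 = {a, h, i}
Tree: B1–B2, B2–B3, B2–B4, B3–B5, B3–B6, B2–B7, B7–B8
Every bag has size at most 3, so the width is 3 − 1 = 2 and tw(G) ≤ 2. Conversely, {d, f, g} is a clique of size 3, and the vertices of any clique must share a bag in every tree decomposition; so some bag has ≥ 3 vertices and tw(G) ≥ 2. Combining the bounds, tw(G) = 2.

2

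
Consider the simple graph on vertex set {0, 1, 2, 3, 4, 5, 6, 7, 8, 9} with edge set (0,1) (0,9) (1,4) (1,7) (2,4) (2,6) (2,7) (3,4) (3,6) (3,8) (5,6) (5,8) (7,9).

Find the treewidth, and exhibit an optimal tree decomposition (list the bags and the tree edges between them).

Treewidth 2.
Bags: B1 = {0, 1, 9}  B2 = {1, 7, 9}  B3 = {1, 4, 7}  B4 = {2, 4, 7}  B5 = {2, 3, 4}  B6 = {2, 3, 6}  B7 = {3, 6, 8}  B8 = {5, 6, 8}
Tree: B1–B2, B2–B3, B3–B4, B4–B5, B5–B6, B6–B7, B7–B8

The largest bag has 3 vertices, giving width 2; this decomposition certifies tw(G) ≤ 2. For the lower bound, G contains the cycle 0–9–7–1–0, so G is not a forest; only forests have treewidth ≤ 1, hence tw(G) ≥ 2. The upper and lower bounds meet at 2, so that is the treewidth.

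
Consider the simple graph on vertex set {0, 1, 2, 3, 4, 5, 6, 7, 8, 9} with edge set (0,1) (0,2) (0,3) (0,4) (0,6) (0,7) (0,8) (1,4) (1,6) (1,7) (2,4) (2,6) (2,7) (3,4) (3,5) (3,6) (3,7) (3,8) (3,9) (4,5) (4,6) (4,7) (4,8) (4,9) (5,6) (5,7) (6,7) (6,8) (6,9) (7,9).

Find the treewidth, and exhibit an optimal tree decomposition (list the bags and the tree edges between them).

Treewidth 4.
Bags: B1 = {0, 3, 4, 6, 7}  B2 = {0, 2, 4, 6, 7}  B3 = {0, 1, 4, 6, 7}  B4 = {3, 4, 6, 7, 9}  B5 = {3, 4, 5, 6, 7}  B6 = {0, 3, 4, 6, 8}
Tree: B1–B2, B2–B3, B1–B4, B4–B5, B1–B6

Each bag holds 5 vertices, so the decomposition has width 4, which upper-bounds the treewidth. On the other hand G contains the 5-clique {0, 3, 4, 6, 8}. A clique must lie in a single bag of any decomposition, so no decomposition can have width below 4. The upper and lower bounds meet at 4, so that is the treewidth.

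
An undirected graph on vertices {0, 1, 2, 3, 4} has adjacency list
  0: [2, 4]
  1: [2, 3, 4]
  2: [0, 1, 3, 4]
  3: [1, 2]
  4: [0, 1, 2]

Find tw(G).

A width-2 tree decomposition is:
Bags: B1 = {1, 2, 4}  B2 = {0, 2, 4}  B3 = {1, 2, 3}
Tree: B1–B2, B1–B3
Every bag has size at most 3, so the width is 3 − 1 = 2 and tw(G) ≤ 2. Conversely, {0, 2, 4} is a clique of size 3, and the vertices of any clique must share a bag in every tree decomposition; so some bag has ≥ 3 vertices and tw(G) ≥ 2. The upper and lower bounds meet at 2, so that is the treewidth.

2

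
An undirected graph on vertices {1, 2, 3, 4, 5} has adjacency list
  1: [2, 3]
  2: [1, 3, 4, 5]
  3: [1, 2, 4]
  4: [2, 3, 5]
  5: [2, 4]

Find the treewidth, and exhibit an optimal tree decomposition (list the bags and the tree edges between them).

Every bag has size at most 3, so the width is 3 − 1 = 2 and tw(G) ≤ 2. For the lower bound, the 3 vertices {1, 2, 3} are pairwise adjacent, and any tree decomposition puts a clique entirely inside one bag — forcing width ≥ 2. The upper and lower bounds meet at 2, so that is the treewidth.

Treewidth 2.
One optimal decomposition is:
Bags: B1 = {1, 2, 3}  B2 = {2, 3, 4}  B3 = {2, 4, 5}
Tree: B1–B2, B2–B3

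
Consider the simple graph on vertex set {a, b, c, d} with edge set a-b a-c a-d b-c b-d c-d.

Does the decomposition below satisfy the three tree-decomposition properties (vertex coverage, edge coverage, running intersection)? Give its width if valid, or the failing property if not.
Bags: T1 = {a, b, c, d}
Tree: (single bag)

Vertex coverage: the bags together contain {a, b, c, d}, the full vertex set. Edge coverage: each edge of G has both endpoints in at least one bag. Running intersection: for every vertex, the bags containing it form a connected subtree. All three properties hold, so this is a valid tree decomposition of width max|bag| − 1 = 3, and hence tw(G) ≤ 3.

Yes; width 3.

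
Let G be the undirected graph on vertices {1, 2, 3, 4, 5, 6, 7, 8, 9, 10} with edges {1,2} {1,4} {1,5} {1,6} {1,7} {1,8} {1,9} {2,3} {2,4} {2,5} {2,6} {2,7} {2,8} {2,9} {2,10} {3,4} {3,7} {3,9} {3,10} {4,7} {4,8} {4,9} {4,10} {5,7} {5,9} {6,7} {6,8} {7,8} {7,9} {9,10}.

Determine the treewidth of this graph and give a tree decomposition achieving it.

Treewidth 4.
Bags: B1 = {1, 2, 4, 7, 8}  B2 = {1, 2, 4, 7, 9}  B3 = {2, 3, 4, 7, 9}  B4 = {2, 3, 4, 9, 10}  B5 = {1, 2, 5, 7, 9}  B6 = {1, 2, 6, 7, 8}
Tree: B1–B2, B2–B3, B3–B4, B2–B5, B1–B6

Every bag has size at most 5, so the width is 5 − 1 = 4 and tw(G) ≤ 4. Conversely, {2, 3, 4, 9, 10} is a clique of size 5, and the vertices of any clique must share a bag in every tree decomposition; so some bag has ≥ 5 vertices and tw(G) ≥ 4. Hence tw(G) = 4 exactly.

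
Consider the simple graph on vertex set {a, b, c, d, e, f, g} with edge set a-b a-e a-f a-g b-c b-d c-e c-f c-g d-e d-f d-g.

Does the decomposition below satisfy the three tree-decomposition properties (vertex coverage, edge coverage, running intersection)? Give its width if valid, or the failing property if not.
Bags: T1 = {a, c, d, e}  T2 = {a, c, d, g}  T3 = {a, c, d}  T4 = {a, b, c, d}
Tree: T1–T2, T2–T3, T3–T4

No — vertex f appears in no bag.

A tree decomposition must satisfy three properties: every vertex lies in some bag; for every edge, both endpoints lie together in some bag; and for every vertex, the bags containing it form a connected subtree. Here vertex f appears in no bag, so the decomposition is invalid.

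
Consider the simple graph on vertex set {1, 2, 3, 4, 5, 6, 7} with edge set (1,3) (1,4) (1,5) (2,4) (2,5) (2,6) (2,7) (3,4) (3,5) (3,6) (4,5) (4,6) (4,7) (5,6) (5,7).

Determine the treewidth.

A width-3 tree decomposition is:
Bags: B1 = {2, 4, 5, 7}  B2 = {2, 4, 5, 6}  B3 = {3, 4, 5, 6}  B4 = {1, 3, 4, 5}
Tree: B1–B2, B2–B3, B3–B4
The largest bag has 4 vertices, giving width 3; this decomposition certifies tw(G) ≤ 3. On the other hand G contains the 4-clique {1, 3, 4, 5}. A clique must lie in a single bag of any decomposition, so no decomposition can have width below 3. The upper and lower bounds meet at 3, so that is the treewidth.

3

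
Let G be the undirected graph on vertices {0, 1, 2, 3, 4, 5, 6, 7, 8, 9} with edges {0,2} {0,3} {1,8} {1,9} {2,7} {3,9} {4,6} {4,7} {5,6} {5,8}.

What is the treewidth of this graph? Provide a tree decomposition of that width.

Treewidth 2.
One such decomposition:
Bags: B1 = {5, 6, 8}  B2 = {4, 6, 8}  B3 = {4, 7, 8}  B4 = {2, 7, 8}  B5 = {0, 2, 8}  B6 = {0, 3, 8}  B7 = {3, 8, 9}  B8 = {1, 8, 9}
Tree: B1–B2, B2–B3, B3–B4, B4–B5, B5–B6, B6–B7, B7–B8

The largest bag has 3 vertices, giving width 2; this decomposition certifies tw(G) ≤ 2. Since 8–5–6–4–7–2–0–3–9–1–8 is a cycle in G, G is not acyclic. Forests are exactly the graphs of treewidth ≤ 1, so tw(G) ≥ 2. Combining the bounds, tw(G) = 2.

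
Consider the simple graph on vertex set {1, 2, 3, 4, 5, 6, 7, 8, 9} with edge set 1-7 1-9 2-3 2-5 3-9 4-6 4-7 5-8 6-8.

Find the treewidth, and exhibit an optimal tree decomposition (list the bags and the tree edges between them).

Each bag holds 3 vertices, so the decomposition has width 2, which upper-bounds the treewidth. The edges 4–7–1–9–3–2–5–8–6–4 form a cycle, so G is not a tree and its treewidth is at least 2. Therefore the treewidth is 2.

Treewidth 2.
Bags: B1 = {1, 4, 7}  B2 = {1, 4, 9}  B3 = {3, 4, 9}  B4 = {2, 3, 4}  B5 = {2, 4, 5}  B6 = {4, 5, 8}  B7 = {4, 6, 8}
Tree: B1–B2, B2–B3, B3–B4, B4–B5, B5–B6, B6–B7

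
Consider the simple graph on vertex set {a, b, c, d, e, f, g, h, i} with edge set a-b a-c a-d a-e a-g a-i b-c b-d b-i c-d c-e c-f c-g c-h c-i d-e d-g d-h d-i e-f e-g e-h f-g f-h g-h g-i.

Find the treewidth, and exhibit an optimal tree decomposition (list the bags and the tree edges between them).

Treewidth 4.
One such decomposition:
Bags: B1 = {c, d, e, g, h}  B2 = {a, c, d, e, g}  B3 = {a, c, d, g, i}  B4 = {c, e, f, g, h}  B5 = {a, b, c, d, i}
Tree: B1–B2, B2–B3, B1–B4, B3–B5

Every bag has size at most 5, so the width is 5 − 1 = 4 and tw(G) ≤ 4. Conversely, {c, d, e, g, h} is a clique of size 5, and the vertices of any clique must share a bag in every tree decomposition; so some bag has ≥ 5 vertices and tw(G) ≥ 4. Hence tw(G) = 4 exactly.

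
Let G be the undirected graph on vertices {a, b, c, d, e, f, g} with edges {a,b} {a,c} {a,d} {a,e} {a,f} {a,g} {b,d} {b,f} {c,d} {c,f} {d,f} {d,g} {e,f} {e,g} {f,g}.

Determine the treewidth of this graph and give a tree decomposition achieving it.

Treewidth 3.
One such decomposition:
Bags: B1 = {a, c, d, f}  B2 = {a, b, d, f}  B3 = {a, d, f, g}  B4 = {a, e, f, g}
Tree: B1–B2, B2–B3, B3–B4

The largest bag has 4 vertices, giving width 3; this decomposition certifies tw(G) ≤ 3. Conversely, {a, d, f, g} is a clique of size 4, and the vertices of any clique must share a bag in every tree decomposition; so some bag has ≥ 4 vertices and tw(G) ≥ 3. Therefore the treewidth is 3.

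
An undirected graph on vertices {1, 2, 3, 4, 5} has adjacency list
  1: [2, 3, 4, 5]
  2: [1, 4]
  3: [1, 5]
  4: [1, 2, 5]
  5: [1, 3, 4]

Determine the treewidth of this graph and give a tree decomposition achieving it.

Treewidth 2.
One optimal decomposition is:
Bags: B1 = {1, 2, 4}  B2 = {1, 4, 5}  B3 = {1, 3, 5}
Tree: B1–B2, B2–B3

Every bag has size at most 3, so the width is 3 − 1 = 2 and tw(G) ≤ 2. Conversely, {1, 3, 5} is a clique of size 3, and the vertices of any clique must share a bag in every tree decomposition; so some bag has ≥ 3 vertices and tw(G) ≥ 2. Hence tw(G) = 2 exactly.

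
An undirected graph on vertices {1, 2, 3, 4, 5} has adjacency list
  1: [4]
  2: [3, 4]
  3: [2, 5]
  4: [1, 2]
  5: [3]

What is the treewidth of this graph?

1

A width-1 tree decomposition is:
Bags: B1 = {3, 5}  B2 = {2, 3}  B3 = {2, 4}  B4 = {1, 4}
Tree: B1–B2, B2–B3, B3–B4
Every bag has size at most 2, so the width is 2 − 1 = 1 and tw(G) ≤ 1. Since G has at least one edge (e.g. 5–3), it is not an edgeless graph, so tw(G) ≥ 1. Hence tw(G) = 1 exactly.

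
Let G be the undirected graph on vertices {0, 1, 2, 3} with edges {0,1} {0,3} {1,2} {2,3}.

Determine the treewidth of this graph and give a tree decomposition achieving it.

Treewidth 2.
One optimal decomposition is:
Bags: B1 = {1, 2, 3}  B2 = {0, 1, 3}
Tree: B1–B2

The largest bag has 3 vertices, giving width 2; this decomposition certifies tw(G) ≤ 2. Since 1–2–3–0–1 is a cycle in G, G is not acyclic. Forests are exactly the graphs of treewidth ≤ 1, so tw(G) ≥ 2. Therefore the treewidth is 2.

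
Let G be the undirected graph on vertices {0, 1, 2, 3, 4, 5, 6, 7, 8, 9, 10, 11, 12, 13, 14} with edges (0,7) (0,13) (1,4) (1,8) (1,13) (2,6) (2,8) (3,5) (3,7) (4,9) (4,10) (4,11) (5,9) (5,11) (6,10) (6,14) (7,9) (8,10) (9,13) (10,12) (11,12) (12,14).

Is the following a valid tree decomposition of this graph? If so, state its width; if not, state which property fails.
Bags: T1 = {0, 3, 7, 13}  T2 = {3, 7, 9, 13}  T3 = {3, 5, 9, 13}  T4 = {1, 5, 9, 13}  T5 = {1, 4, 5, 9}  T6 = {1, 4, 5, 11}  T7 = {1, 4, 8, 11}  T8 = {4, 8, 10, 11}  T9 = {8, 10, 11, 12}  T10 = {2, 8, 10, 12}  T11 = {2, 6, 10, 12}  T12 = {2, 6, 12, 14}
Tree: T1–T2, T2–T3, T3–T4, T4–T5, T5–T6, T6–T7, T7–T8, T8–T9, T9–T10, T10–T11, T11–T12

Every vertex of G appears in some bag (union = {0, 1, 2, 3, 4, 5, 6, 7, 8, 9, 10, 11, 12, 13, 14}); every edge is covered by a bag; and for each vertex v the set of bags containing v is connected in the bag tree. The decomposition is therefore valid. The largest bag has 4 vertices, so the width is 3.

Yes; width 3.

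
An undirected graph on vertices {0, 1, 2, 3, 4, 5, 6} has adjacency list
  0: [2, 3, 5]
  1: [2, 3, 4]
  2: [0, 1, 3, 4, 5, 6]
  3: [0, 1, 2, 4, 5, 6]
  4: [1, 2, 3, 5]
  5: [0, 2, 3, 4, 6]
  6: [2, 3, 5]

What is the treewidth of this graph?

3

A width-3 tree decomposition is:
Bags: B1 = {1, 2, 3, 4}  B2 = {2, 3, 4, 5}  B3 = {0, 2, 3, 5}  B4 = {2, 3, 5, 6}
Tree: B1–B2, B2–B3, B2–B4
The largest bag has 4 vertices, giving width 3; this decomposition certifies tw(G) ≤ 3. Conversely, {1, 2, 3, 4} is a clique of size 4, and the vertices of any clique must share a bag in every tree decomposition; so some bag has ≥ 4 vertices and tw(G) ≥ 3. Hence tw(G) = 3 exactly.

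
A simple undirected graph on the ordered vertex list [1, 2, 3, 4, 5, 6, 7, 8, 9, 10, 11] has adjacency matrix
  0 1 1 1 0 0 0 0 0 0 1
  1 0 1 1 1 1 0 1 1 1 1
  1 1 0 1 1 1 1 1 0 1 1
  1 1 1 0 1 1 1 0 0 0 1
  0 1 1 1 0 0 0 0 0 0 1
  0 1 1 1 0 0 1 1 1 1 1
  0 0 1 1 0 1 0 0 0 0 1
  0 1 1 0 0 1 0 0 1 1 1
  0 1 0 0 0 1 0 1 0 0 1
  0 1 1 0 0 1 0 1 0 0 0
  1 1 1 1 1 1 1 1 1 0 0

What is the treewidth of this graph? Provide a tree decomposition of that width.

Treewidth 4.
Bags: B1 = {2, 3, 6, 8, 11}  B2 = {2, 3, 4, 6, 11}  B3 = {1, 2, 3, 4, 11}  B4 = {2, 3, 4, 5, 11}  B5 = {3, 4, 6, 7, 11}  B6 = {2, 3, 6, 8, 10}  B7 = {2, 6, 8, 9, 11}
Tree: B1–B2, B2–B3, B3–B4, B2–B5, B1–B6, B1–B7

Each bag holds 5 vertices, so the decomposition has width 4, which upper-bounds the treewidth. Conversely, {2, 6, 8, 9, 11} is a clique of size 5, and the vertices of any clique must share a bag in every tree decomposition; so some bag has ≥ 5 vertices and tw(G) ≥ 4. The upper and lower bounds meet at 4, so that is the treewidth.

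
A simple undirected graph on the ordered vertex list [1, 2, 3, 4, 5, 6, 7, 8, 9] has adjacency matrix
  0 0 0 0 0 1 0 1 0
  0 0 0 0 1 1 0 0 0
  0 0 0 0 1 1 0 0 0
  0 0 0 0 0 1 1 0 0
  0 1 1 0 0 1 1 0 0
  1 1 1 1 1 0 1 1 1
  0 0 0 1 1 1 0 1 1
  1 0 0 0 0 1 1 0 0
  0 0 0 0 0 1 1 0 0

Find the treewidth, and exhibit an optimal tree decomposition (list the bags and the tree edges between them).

Every bag has size at most 3, so the width is 3 − 1 = 2 and tw(G) ≤ 2. Conversely, {1, 6, 8} is a clique of size 3, and the vertices of any clique must share a bag in every tree decomposition; so some bag has ≥ 3 vertices and tw(G) ≥ 2. The upper and lower bounds meet at 2, so that is the treewidth.

Treewidth 2.
Bags: B1 = {3, 5, 6}  B2 = {5, 6, 7}  B3 = {2, 5, 6}  B4 = {6, 7, 8}  B5 = {4, 6, 7}  B6 = {6, 7, 9}  B7 = {1, 6, 8}
Tree: B1–B2, B1–B3, B2–B4, B2–B5, B4–B6, B4–B7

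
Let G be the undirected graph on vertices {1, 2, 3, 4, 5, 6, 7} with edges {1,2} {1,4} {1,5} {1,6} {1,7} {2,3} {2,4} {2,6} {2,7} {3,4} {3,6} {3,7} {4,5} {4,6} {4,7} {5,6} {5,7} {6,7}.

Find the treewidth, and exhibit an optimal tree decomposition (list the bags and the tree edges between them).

Treewidth 4.
One optimal decomposition is:
Bags: B1 = {2, 3, 4, 6, 7}  B2 = {1, 2, 4, 6, 7}  B3 = {1, 4, 5, 6, 7}
Tree: B1–B2, B2–B3

Every bag has size at most 5, so the width is 5 − 1 = 4 and tw(G) ≤ 4. On the other hand G contains the 5-clique {1, 2, 4, 6, 7}. A clique must lie in a single bag of any decomposition, so no decomposition can have width below 4. Hence tw(G) = 4 exactly.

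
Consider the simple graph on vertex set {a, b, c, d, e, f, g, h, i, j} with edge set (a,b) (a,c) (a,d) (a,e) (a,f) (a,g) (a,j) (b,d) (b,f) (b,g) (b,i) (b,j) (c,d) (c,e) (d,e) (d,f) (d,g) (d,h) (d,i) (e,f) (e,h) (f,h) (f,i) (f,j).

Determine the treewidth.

3

A width-3 tree decomposition is:
Bags: B1 = {a, d, e, f}  B2 = {a, c, d, e}  B3 = {a, b, d, f}  B4 = {a, b, d, g}  B5 = {a, b, f, j}  B6 = {b, d, f, i}  B7 = {d, e, f, h}
Tree: B1–B2, B1–B3, B3–B4, B3–B5, B3–B6, B1–B7
The largest bag has 4 vertices, giving width 3; this decomposition certifies tw(G) ≤ 3. On the other hand G contains the 4-clique {a, b, d, g}. A clique must lie in a single bag of any decomposition, so no decomposition can have width below 3. The upper and lower bounds meet at 3, so that is the treewidth.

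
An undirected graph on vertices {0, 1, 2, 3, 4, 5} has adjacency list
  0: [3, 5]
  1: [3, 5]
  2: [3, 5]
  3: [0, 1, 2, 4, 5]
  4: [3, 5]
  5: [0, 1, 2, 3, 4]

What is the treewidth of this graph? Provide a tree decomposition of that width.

Treewidth 2.
One such decomposition:
Bags: B1 = {0, 3, 5}  B2 = {2, 3, 5}  B3 = {1, 3, 5}  B4 = {3, 4, 5}
Tree: B1–B2, B2–B3, B1–B4

The largest bag has 3 vertices, giving width 2; this decomposition certifies tw(G) ≤ 2. On the other hand G contains the 3-clique {0, 3, 5}. A clique must lie in a single bag of any decomposition, so no decomposition can have width below 2. Hence tw(G) = 2 exactly.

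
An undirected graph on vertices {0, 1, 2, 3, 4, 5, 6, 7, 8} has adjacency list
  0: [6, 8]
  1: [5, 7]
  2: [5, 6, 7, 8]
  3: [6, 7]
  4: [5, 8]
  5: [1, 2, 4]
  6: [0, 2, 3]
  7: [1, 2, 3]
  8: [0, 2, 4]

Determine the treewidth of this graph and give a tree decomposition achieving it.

Every bag has size at most 4, so the width is 4 − 1 = 3 and tw(G) ≤ 3. For the lower bound: the 4 vertex sets {0,3,6}, {7}, {2}, {1,4,5,8} are disjoint, each induces a connected subgraph, and every pair is joined by at least one edge of G. Contracting each set to a single vertex therefore yields K_{4} as a minor, and since treewidth is minor-monotone, tw(G) ≥ tw(K_{4}) = 3. Hence tw(G) = 3 exactly.

Treewidth 3.
Bags: B1 = {0, 3, 6, 7}  B2 = {0, 2, 6, 7}  B3 = {0, 2, 7, 8}  B4 = {1, 2, 7, 8}  B5 = {1, 2, 5, 8}  B6 = {1, 4, 5, 8}
Tree: B1–B2, B2–B3, B3–B4, B4–B5, B5–B6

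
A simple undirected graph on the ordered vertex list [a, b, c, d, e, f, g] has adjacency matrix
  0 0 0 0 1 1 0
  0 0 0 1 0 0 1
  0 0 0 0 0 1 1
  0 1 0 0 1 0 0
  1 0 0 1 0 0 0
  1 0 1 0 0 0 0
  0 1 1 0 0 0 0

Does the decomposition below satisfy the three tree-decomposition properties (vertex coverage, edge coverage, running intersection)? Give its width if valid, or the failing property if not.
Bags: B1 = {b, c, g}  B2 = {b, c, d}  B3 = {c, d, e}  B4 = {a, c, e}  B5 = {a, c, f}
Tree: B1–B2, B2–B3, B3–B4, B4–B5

Every vertex of G appears in some bag (union = {a, b, c, d, e, f, g}); every edge is covered by a bag; and for each vertex v the set of bags containing v is connected in the bag tree. The decomposition is therefore valid. The largest bag has 3 vertices, so the width is 2.

Yes; width 2.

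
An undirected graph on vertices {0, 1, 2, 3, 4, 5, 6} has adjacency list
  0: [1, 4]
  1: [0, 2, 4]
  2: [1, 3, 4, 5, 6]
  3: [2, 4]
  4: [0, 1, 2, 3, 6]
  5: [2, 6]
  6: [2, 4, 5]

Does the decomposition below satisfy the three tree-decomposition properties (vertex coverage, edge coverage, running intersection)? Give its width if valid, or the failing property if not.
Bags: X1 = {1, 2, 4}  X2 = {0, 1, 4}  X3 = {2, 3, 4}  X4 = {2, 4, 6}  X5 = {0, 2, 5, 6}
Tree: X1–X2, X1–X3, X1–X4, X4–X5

A tree decomposition must satisfy three properties: every vertex lies in some bag; for every edge, both endpoints lie together in some bag; and for every vertex, the bags containing it form a connected subtree. Here bags containing vertex 0 are not connected in the tree, so the decomposition is invalid.

No — bags containing vertex 0 are not connected in the tree.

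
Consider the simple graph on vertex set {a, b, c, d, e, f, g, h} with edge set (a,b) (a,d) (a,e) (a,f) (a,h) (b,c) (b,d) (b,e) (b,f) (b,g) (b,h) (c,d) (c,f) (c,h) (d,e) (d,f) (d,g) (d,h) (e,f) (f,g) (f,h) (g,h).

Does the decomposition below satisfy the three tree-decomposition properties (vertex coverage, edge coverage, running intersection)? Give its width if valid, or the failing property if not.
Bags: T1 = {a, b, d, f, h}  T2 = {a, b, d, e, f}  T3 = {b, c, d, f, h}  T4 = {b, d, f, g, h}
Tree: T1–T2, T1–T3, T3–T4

Every vertex of G appears in some bag (union = {a, b, c, d, e, f, g, h}); every edge is covered by a bag; and for each vertex v the set of bags containing v is connected in the bag tree. The decomposition is therefore valid. The largest bag has 5 vertices, so the width is 4.

Yes; width 4.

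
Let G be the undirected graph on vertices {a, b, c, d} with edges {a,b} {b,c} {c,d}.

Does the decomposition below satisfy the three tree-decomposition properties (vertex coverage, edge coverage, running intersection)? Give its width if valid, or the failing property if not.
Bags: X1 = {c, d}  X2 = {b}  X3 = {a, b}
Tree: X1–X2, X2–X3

No — edge (c,b) lies in no bag.

A tree decomposition must satisfy three properties: every vertex lies in some bag; for every edge, both endpoints lie together in some bag; and for every vertex, the bags containing it form a connected subtree. Here edge (c,b) lies in no bag, so the decomposition is invalid.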